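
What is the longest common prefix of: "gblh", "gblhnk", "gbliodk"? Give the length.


Words: gblh, gblhnk, gbliodk
  Position 0: all 'g' => match
  Position 1: all 'b' => match
  Position 2: all 'l' => match
  Position 3: ('h', 'h', 'i') => mismatch, stop
LCP = "gbl" (length 3)

3


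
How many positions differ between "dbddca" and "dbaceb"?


Comparing "dbddca" and "dbaceb" position by position:
  Position 0: 'd' vs 'd' => same
  Position 1: 'b' vs 'b' => same
  Position 2: 'd' vs 'a' => DIFFER
  Position 3: 'd' vs 'c' => DIFFER
  Position 4: 'c' vs 'e' => DIFFER
  Position 5: 'a' vs 'b' => DIFFER
Positions that differ: 4

4


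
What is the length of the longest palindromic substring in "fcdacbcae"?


Input: "fcdacbcae"
Checking substrings for palindromes:
  [3:8] "acbca" (len 5) => palindrome
  [4:7] "cbc" (len 3) => palindrome
Longest palindromic substring: "acbca" with length 5

5


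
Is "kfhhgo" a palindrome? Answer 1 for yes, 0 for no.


Input: kfhhgo
Reversed: oghhfk
  Compare pos 0 ('k') with pos 5 ('o'): MISMATCH
  Compare pos 1 ('f') with pos 4 ('g'): MISMATCH
  Compare pos 2 ('h') with pos 3 ('h'): match
Result: not a palindrome

0


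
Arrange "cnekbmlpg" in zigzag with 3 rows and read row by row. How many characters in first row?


Zigzag "cnekbmlpg" into 3 rows:
Placing characters:
  'c' => row 0
  'n' => row 1
  'e' => row 2
  'k' => row 1
  'b' => row 0
  'm' => row 1
  'l' => row 2
  'p' => row 1
  'g' => row 0
Rows:
  Row 0: "cbg"
  Row 1: "nkmp"
  Row 2: "el"
First row length: 3

3


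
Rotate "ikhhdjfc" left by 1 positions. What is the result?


Input: "ikhhdjfc", rotate left by 1
First 1 characters: "i"
Remaining characters: "khhdjfc"
Concatenate remaining + first: "khhdjfc" + "i" = "khhdjfci"

khhdjfci


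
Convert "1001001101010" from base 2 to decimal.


Input: "1001001101010" in base 2
Positional expansion:
  Digit '1' (value 1) x 2^12 = 4096
  Digit '0' (value 0) x 2^11 = 0
  Digit '0' (value 0) x 2^10 = 0
  Digit '1' (value 1) x 2^9 = 512
  Digit '0' (value 0) x 2^8 = 0
  Digit '0' (value 0) x 2^7 = 0
  Digit '1' (value 1) x 2^6 = 64
  Digit '1' (value 1) x 2^5 = 32
  Digit '0' (value 0) x 2^4 = 0
  Digit '1' (value 1) x 2^3 = 8
  Digit '0' (value 0) x 2^2 = 0
  Digit '1' (value 1) x 2^1 = 2
  Digit '0' (value 0) x 2^0 = 0
Sum = 4714

4714


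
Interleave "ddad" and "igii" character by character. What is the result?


Interleaving "ddad" and "igii":
  Position 0: 'd' from first, 'i' from second => "di"
  Position 1: 'd' from first, 'g' from second => "dg"
  Position 2: 'a' from first, 'i' from second => "ai"
  Position 3: 'd' from first, 'i' from second => "di"
Result: didgaidi

didgaidi


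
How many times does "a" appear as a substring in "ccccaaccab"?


Searching for "a" in "ccccaaccab"
Scanning each position:
  Position 0: "c" => no
  Position 1: "c" => no
  Position 2: "c" => no
  Position 3: "c" => no
  Position 4: "a" => MATCH
  Position 5: "a" => MATCH
  Position 6: "c" => no
  Position 7: "c" => no
  Position 8: "a" => MATCH
  Position 9: "b" => no
Total occurrences: 3

3


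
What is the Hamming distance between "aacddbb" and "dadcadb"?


Comparing "aacddbb" and "dadcadb" position by position:
  Position 0: 'a' vs 'd' => differ
  Position 1: 'a' vs 'a' => same
  Position 2: 'c' vs 'd' => differ
  Position 3: 'd' vs 'c' => differ
  Position 4: 'd' vs 'a' => differ
  Position 5: 'b' vs 'd' => differ
  Position 6: 'b' vs 'b' => same
Total differences (Hamming distance): 5

5


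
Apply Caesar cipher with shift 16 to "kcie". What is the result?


Caesar cipher: shift "kcie" by 16
  'k' (pos 10) + 16 = pos 0 = 'a'
  'c' (pos 2) + 16 = pos 18 = 's'
  'i' (pos 8) + 16 = pos 24 = 'y'
  'e' (pos 4) + 16 = pos 20 = 'u'
Result: asyu

asyu


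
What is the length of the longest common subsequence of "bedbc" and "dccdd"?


LCS of "bedbc" and "dccdd"
DP table:
           d    c    c    d    d
      0    0    0    0    0    0
  b   0    0    0    0    0    0
  e   0    0    0    0    0    0
  d   0    1    1    1    1    1
  b   0    1    1    1    1    1
  c   0    1    2    2    2    2
LCS length = dp[5][5] = 2

2


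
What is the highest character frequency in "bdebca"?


Input: bdebca
Character counts:
  'a': 1
  'b': 2
  'c': 1
  'd': 1
  'e': 1
Maximum frequency: 2

2


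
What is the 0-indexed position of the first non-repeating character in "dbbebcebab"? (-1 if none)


Input: dbbebcebab
Character frequencies:
  'a': 1
  'b': 5
  'c': 1
  'd': 1
  'e': 2
Scanning left to right for freq == 1:
  Position 0 ('d'): unique! => answer = 0

0


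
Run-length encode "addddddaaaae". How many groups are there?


Input: addddddaaaae
Scanning for consecutive runs:
  Group 1: 'a' x 1 (positions 0-0)
  Group 2: 'd' x 6 (positions 1-6)
  Group 3: 'a' x 4 (positions 7-10)
  Group 4: 'e' x 1 (positions 11-11)
Total groups: 4

4


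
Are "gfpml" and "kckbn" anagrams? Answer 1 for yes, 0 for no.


Strings: "gfpml", "kckbn"
Sorted first:  fglmp
Sorted second: bckkn
Differ at position 0: 'f' vs 'b' => not anagrams

0


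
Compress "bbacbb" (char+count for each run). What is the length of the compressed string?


Input: bbacbb
Runs:
  'b' x 2 => "b2"
  'a' x 1 => "a1"
  'c' x 1 => "c1"
  'b' x 2 => "b2"
Compressed: "b2a1c1b2"
Compressed length: 8

8


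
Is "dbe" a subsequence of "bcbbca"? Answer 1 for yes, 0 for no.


Check if "dbe" is a subsequence of "bcbbca"
Greedy scan:
  Position 0 ('b'): no match needed
  Position 1 ('c'): no match needed
  Position 2 ('b'): no match needed
  Position 3 ('b'): no match needed
  Position 4 ('c'): no match needed
  Position 5 ('a'): no match needed
Only matched 0/3 characters => not a subsequence

0


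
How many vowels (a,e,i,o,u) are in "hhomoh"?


Input: hhomoh
Checking each character:
  'h' at position 0: consonant
  'h' at position 1: consonant
  'o' at position 2: vowel (running total: 1)
  'm' at position 3: consonant
  'o' at position 4: vowel (running total: 2)
  'h' at position 5: consonant
Total vowels: 2

2


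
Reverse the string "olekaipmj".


Input: olekaipmj
Reading characters right to left:
  Position 8: 'j'
  Position 7: 'm'
  Position 6: 'p'
  Position 5: 'i'
  Position 4: 'a'
  Position 3: 'k'
  Position 2: 'e'
  Position 1: 'l'
  Position 0: 'o'
Reversed: jmpiakelo

jmpiakelo


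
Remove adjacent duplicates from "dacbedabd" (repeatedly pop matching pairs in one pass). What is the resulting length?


Input: dacbedabd
Stack-based adjacent duplicate removal:
  Read 'd': push. Stack: d
  Read 'a': push. Stack: da
  Read 'c': push. Stack: dac
  Read 'b': push. Stack: dacb
  Read 'e': push. Stack: dacbe
  Read 'd': push. Stack: dacbed
  Read 'a': push. Stack: dacbeda
  Read 'b': push. Stack: dacbedab
  Read 'd': push. Stack: dacbedabd
Final stack: "dacbedabd" (length 9)

9


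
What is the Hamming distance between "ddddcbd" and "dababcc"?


Comparing "ddddcbd" and "dababcc" position by position:
  Position 0: 'd' vs 'd' => same
  Position 1: 'd' vs 'a' => differ
  Position 2: 'd' vs 'b' => differ
  Position 3: 'd' vs 'a' => differ
  Position 4: 'c' vs 'b' => differ
  Position 5: 'b' vs 'c' => differ
  Position 6: 'd' vs 'c' => differ
Total differences (Hamming distance): 6

6


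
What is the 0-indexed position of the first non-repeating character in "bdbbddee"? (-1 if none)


Input: bdbbddee
Character frequencies:
  'b': 3
  'd': 3
  'e': 2
Scanning left to right for freq == 1:
  Position 0 ('b'): freq=3, skip
  Position 1 ('d'): freq=3, skip
  Position 2 ('b'): freq=3, skip
  Position 3 ('b'): freq=3, skip
  Position 4 ('d'): freq=3, skip
  Position 5 ('d'): freq=3, skip
  Position 6 ('e'): freq=2, skip
  Position 7 ('e'): freq=2, skip
  No unique character found => answer = -1

-1


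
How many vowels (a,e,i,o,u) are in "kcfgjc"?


Input: kcfgjc
Checking each character:
  'k' at position 0: consonant
  'c' at position 1: consonant
  'f' at position 2: consonant
  'g' at position 3: consonant
  'j' at position 4: consonant
  'c' at position 5: consonant
Total vowels: 0

0


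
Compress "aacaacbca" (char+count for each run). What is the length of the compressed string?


Input: aacaacbca
Runs:
  'a' x 2 => "a2"
  'c' x 1 => "c1"
  'a' x 2 => "a2"
  'c' x 1 => "c1"
  'b' x 1 => "b1"
  'c' x 1 => "c1"
  'a' x 1 => "a1"
Compressed: "a2c1a2c1b1c1a1"
Compressed length: 14

14


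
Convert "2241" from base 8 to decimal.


Input: "2241" in base 8
Positional expansion:
  Digit '2' (value 2) x 8^3 = 1024
  Digit '2' (value 2) x 8^2 = 128
  Digit '4' (value 4) x 8^1 = 32
  Digit '1' (value 1) x 8^0 = 1
Sum = 1185

1185


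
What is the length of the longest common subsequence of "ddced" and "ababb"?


LCS of "ddced" and "ababb"
DP table:
           a    b    a    b    b
      0    0    0    0    0    0
  d   0    0    0    0    0    0
  d   0    0    0    0    0    0
  c   0    0    0    0    0    0
  e   0    0    0    0    0    0
  d   0    0    0    0    0    0
LCS length = dp[5][5] = 0

0


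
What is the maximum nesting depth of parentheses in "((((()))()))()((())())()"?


Input: "((((()))()))()((())())()"
Tracking depth:
  Position 0 '(': depth becomes 1
  Position 1 '(': depth becomes 2
  Position 2 '(': depth becomes 3
  Position 3 '(': depth becomes 4
  Position 4 '(': depth becomes 5
  Position 5 ')': depth becomes 4
  Position 6 ')': depth becomes 3
  Position 7 ')': depth becomes 2
  Position 8 '(': depth becomes 3
  Position 9 ')': depth becomes 2
  Position 10 ')': depth becomes 1
  Position 11 ')': depth becomes 0
  Position 12 '(': depth becomes 1
  Position 13 ')': depth becomes 0
  Position 14 '(': depth becomes 1
  Position 15 '(': depth becomes 2
  Position 16 '(': depth becomes 3
  Position 17 ')': depth becomes 2
  Position 18 ')': depth becomes 1
  Position 19 '(': depth becomes 2
  Position 20 ')': depth becomes 1
  Position 21 ')': depth becomes 0
  Position 22 '(': depth becomes 1
  Position 23 ')': depth becomes 0
Maximum depth reached: 5

5


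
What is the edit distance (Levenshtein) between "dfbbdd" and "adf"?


Computing edit distance: "dfbbdd" -> "adf"
DP table:
           a    d    f
      0    1    2    3
  d   1    1    1    2
  f   2    2    2    1
  b   3    3    3    2
  b   4    4    4    3
  d   5    5    4    4
  d   6    6    5    5
Edit distance = dp[6][3] = 5

5


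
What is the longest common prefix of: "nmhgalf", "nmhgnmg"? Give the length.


Words: nmhgalf, nmhgnmg
  Position 0: all 'n' => match
  Position 1: all 'm' => match
  Position 2: all 'h' => match
  Position 3: all 'g' => match
  Position 4: ('a', 'n') => mismatch, stop
LCP = "nmhg" (length 4)

4


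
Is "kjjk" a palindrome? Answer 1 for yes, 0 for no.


Input: kjjk
Reversed: kjjk
  Compare pos 0 ('k') with pos 3 ('k'): match
  Compare pos 1 ('j') with pos 2 ('j'): match
Result: palindrome

1


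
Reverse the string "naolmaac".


Input: naolmaac
Reading characters right to left:
  Position 7: 'c'
  Position 6: 'a'
  Position 5: 'a'
  Position 4: 'm'
  Position 3: 'l'
  Position 2: 'o'
  Position 1: 'a'
  Position 0: 'n'
Reversed: caamloan

caamloan


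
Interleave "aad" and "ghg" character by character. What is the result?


Interleaving "aad" and "ghg":
  Position 0: 'a' from first, 'g' from second => "ag"
  Position 1: 'a' from first, 'h' from second => "ah"
  Position 2: 'd' from first, 'g' from second => "dg"
Result: agahdg

agahdg


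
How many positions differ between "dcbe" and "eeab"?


Comparing "dcbe" and "eeab" position by position:
  Position 0: 'd' vs 'e' => DIFFER
  Position 1: 'c' vs 'e' => DIFFER
  Position 2: 'b' vs 'a' => DIFFER
  Position 3: 'e' vs 'b' => DIFFER
Positions that differ: 4

4


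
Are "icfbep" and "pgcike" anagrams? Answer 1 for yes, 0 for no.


Strings: "icfbep", "pgcike"
Sorted first:  bcefip
Sorted second: cegikp
Differ at position 0: 'b' vs 'c' => not anagrams

0


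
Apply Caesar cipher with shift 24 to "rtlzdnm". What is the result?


Caesar cipher: shift "rtlzdnm" by 24
  'r' (pos 17) + 24 = pos 15 = 'p'
  't' (pos 19) + 24 = pos 17 = 'r'
  'l' (pos 11) + 24 = pos 9 = 'j'
  'z' (pos 25) + 24 = pos 23 = 'x'
  'd' (pos 3) + 24 = pos 1 = 'b'
  'n' (pos 13) + 24 = pos 11 = 'l'
  'm' (pos 12) + 24 = pos 10 = 'k'
Result: prjxblk

prjxblk


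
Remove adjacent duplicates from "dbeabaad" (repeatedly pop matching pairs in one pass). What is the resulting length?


Input: dbeabaad
Stack-based adjacent duplicate removal:
  Read 'd': push. Stack: d
  Read 'b': push. Stack: db
  Read 'e': push. Stack: dbe
  Read 'a': push. Stack: dbea
  Read 'b': push. Stack: dbeab
  Read 'a': push. Stack: dbeaba
  Read 'a': matches stack top 'a' => pop. Stack: dbeab
  Read 'd': push. Stack: dbeabd
Final stack: "dbeabd" (length 6)

6


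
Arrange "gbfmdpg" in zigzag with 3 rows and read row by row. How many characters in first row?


Zigzag "gbfmdpg" into 3 rows:
Placing characters:
  'g' => row 0
  'b' => row 1
  'f' => row 2
  'm' => row 1
  'd' => row 0
  'p' => row 1
  'g' => row 2
Rows:
  Row 0: "gd"
  Row 1: "bmp"
  Row 2: "fg"
First row length: 2

2


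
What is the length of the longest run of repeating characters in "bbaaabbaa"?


Input: "bbaaabbaa"
Scanning for longest run:
  Position 1 ('b'): continues run of 'b', length=2
  Position 2 ('a'): new char, reset run to 1
  Position 3 ('a'): continues run of 'a', length=2
  Position 4 ('a'): continues run of 'a', length=3
  Position 5 ('b'): new char, reset run to 1
  Position 6 ('b'): continues run of 'b', length=2
  Position 7 ('a'): new char, reset run to 1
  Position 8 ('a'): continues run of 'a', length=2
Longest run: 'a' with length 3

3


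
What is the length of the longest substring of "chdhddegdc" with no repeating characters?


Input: "chdhddegdc"
Sliding window (track last position of each char):
  Position 0 ('c'): window [0,0] length 1 -- new best
  Position 1 ('h'): window [0,1] length 2 -- new best
  Position 2 ('d'): window [0,2] length 3 -- new best
  Position 3 ('h'): repeat (last at 1), move window start to 2
  Position 3 ('h'): window [2,3] length 2
  Position 4 ('d'): repeat (last at 2), move window start to 3
  Position 4 ('d'): window [3,4] length 2
  Position 5 ('d'): repeat (last at 4), move window start to 5
  Position 5 ('d'): window [5,5] length 1
  Position 6 ('e'): window [5,6] length 2
  Position 7 ('g'): window [5,7] length 3
  Position 8 ('d'): repeat (last at 5), move window start to 6
  Position 8 ('d'): window [6,8] length 3
  Position 9 ('c'): window [6,9] length 4 -- new best
Longest substring with no repeats: "egdc" with length 4

4


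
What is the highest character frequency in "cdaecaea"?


Input: cdaecaea
Character counts:
  'a': 3
  'c': 2
  'd': 1
  'e': 2
Maximum frequency: 3

3


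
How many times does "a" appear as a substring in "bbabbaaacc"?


Searching for "a" in "bbabbaaacc"
Scanning each position:
  Position 0: "b" => no
  Position 1: "b" => no
  Position 2: "a" => MATCH
  Position 3: "b" => no
  Position 4: "b" => no
  Position 5: "a" => MATCH
  Position 6: "a" => MATCH
  Position 7: "a" => MATCH
  Position 8: "c" => no
  Position 9: "c" => no
Total occurrences: 4

4


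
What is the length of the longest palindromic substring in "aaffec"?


Input: "aaffec"
Checking substrings for palindromes:
  [0:2] "aa" (len 2) => palindrome
  [2:4] "ff" (len 2) => palindrome
Longest palindromic substring: "aa" with length 2

2


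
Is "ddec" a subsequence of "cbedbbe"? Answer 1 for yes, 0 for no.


Check if "ddec" is a subsequence of "cbedbbe"
Greedy scan:
  Position 0 ('c'): no match needed
  Position 1 ('b'): no match needed
  Position 2 ('e'): no match needed
  Position 3 ('d'): matches sub[0] = 'd'
  Position 4 ('b'): no match needed
  Position 5 ('b'): no match needed
  Position 6 ('e'): no match needed
Only matched 1/4 characters => not a subsequence

0


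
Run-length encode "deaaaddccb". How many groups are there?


Input: deaaaddccb
Scanning for consecutive runs:
  Group 1: 'd' x 1 (positions 0-0)
  Group 2: 'e' x 1 (positions 1-1)
  Group 3: 'a' x 3 (positions 2-4)
  Group 4: 'd' x 2 (positions 5-6)
  Group 5: 'c' x 2 (positions 7-8)
  Group 6: 'b' x 1 (positions 9-9)
Total groups: 6

6


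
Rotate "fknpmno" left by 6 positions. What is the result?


Input: "fknpmno", rotate left by 6
First 6 characters: "fknpmn"
Remaining characters: "o"
Concatenate remaining + first: "o" + "fknpmn" = "ofknpmn"

ofknpmn


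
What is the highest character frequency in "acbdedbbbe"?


Input: acbdedbbbe
Character counts:
  'a': 1
  'b': 4
  'c': 1
  'd': 2
  'e': 2
Maximum frequency: 4

4


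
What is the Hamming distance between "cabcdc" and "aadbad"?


Comparing "cabcdc" and "aadbad" position by position:
  Position 0: 'c' vs 'a' => differ
  Position 1: 'a' vs 'a' => same
  Position 2: 'b' vs 'd' => differ
  Position 3: 'c' vs 'b' => differ
  Position 4: 'd' vs 'a' => differ
  Position 5: 'c' vs 'd' => differ
Total differences (Hamming distance): 5

5


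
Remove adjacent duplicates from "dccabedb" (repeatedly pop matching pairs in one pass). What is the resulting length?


Input: dccabedb
Stack-based adjacent duplicate removal:
  Read 'd': push. Stack: d
  Read 'c': push. Stack: dc
  Read 'c': matches stack top 'c' => pop. Stack: d
  Read 'a': push. Stack: da
  Read 'b': push. Stack: dab
  Read 'e': push. Stack: dabe
  Read 'd': push. Stack: dabed
  Read 'b': push. Stack: dabedb
Final stack: "dabedb" (length 6)

6


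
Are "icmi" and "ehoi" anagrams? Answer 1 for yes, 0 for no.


Strings: "icmi", "ehoi"
Sorted first:  ciim
Sorted second: ehio
Differ at position 0: 'c' vs 'e' => not anagrams

0


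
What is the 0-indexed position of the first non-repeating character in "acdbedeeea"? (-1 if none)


Input: acdbedeeea
Character frequencies:
  'a': 2
  'b': 1
  'c': 1
  'd': 2
  'e': 4
Scanning left to right for freq == 1:
  Position 0 ('a'): freq=2, skip
  Position 1 ('c'): unique! => answer = 1

1


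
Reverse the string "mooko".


Input: mooko
Reading characters right to left:
  Position 4: 'o'
  Position 3: 'k'
  Position 2: 'o'
  Position 1: 'o'
  Position 0: 'm'
Reversed: okoom

okoom


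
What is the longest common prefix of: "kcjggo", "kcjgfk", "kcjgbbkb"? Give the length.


Words: kcjggo, kcjgfk, kcjgbbkb
  Position 0: all 'k' => match
  Position 1: all 'c' => match
  Position 2: all 'j' => match
  Position 3: all 'g' => match
  Position 4: ('g', 'f', 'b') => mismatch, stop
LCP = "kcjg" (length 4)

4


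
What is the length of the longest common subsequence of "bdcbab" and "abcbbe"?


LCS of "bdcbab" and "abcbbe"
DP table:
           a    b    c    b    b    e
      0    0    0    0    0    0    0
  b   0    0    1    1    1    1    1
  d   0    0    1    1    1    1    1
  c   0    0    1    2    2    2    2
  b   0    0    1    2    3    3    3
  a   0    1    1    2    3    3    3
  b   0    1    2    2    3    4    4
LCS length = dp[6][6] = 4

4


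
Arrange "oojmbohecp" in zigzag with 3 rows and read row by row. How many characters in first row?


Zigzag "oojmbohecp" into 3 rows:
Placing characters:
  'o' => row 0
  'o' => row 1
  'j' => row 2
  'm' => row 1
  'b' => row 0
  'o' => row 1
  'h' => row 2
  'e' => row 1
  'c' => row 0
  'p' => row 1
Rows:
  Row 0: "obc"
  Row 1: "omoep"
  Row 2: "jh"
First row length: 3

3


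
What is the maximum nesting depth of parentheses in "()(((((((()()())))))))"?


Input: "()(((((((()()())))))))"
Tracking depth:
  Position 0 '(': depth becomes 1
  Position 1 ')': depth becomes 0
  Position 2 '(': depth becomes 1
  Position 3 '(': depth becomes 2
  Position 4 '(': depth becomes 3
  Position 5 '(': depth becomes 4
  Position 6 '(': depth becomes 5
  Position 7 '(': depth becomes 6
  Position 8 '(': depth becomes 7
  Position 9 '(': depth becomes 8
  Position 10 ')': depth becomes 7
  Position 11 '(': depth becomes 8
  Position 12 ')': depth becomes 7
  Position 13 '(': depth becomes 8
  Position 14 ')': depth becomes 7
  Position 15 ')': depth becomes 6
  Position 16 ')': depth becomes 5
  Position 17 ')': depth becomes 4
  Position 18 ')': depth becomes 3
  Position 19 ')': depth becomes 2
  Position 20 ')': depth becomes 1
  Position 21 ')': depth becomes 0
Maximum depth reached: 8

8


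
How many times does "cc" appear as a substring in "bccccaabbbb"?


Searching for "cc" in "bccccaabbbb"
Scanning each position:
  Position 0: "bc" => no
  Position 1: "cc" => MATCH
  Position 2: "cc" => MATCH
  Position 3: "cc" => MATCH
  Position 4: "ca" => no
  Position 5: "aa" => no
  Position 6: "ab" => no
  Position 7: "bb" => no
  Position 8: "bb" => no
  Position 9: "bb" => no
Total occurrences: 3

3


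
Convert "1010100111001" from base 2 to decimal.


Input: "1010100111001" in base 2
Positional expansion:
  Digit '1' (value 1) x 2^12 = 4096
  Digit '0' (value 0) x 2^11 = 0
  Digit '1' (value 1) x 2^10 = 1024
  Digit '0' (value 0) x 2^9 = 0
  Digit '1' (value 1) x 2^8 = 256
  Digit '0' (value 0) x 2^7 = 0
  Digit '0' (value 0) x 2^6 = 0
  Digit '1' (value 1) x 2^5 = 32
  Digit '1' (value 1) x 2^4 = 16
  Digit '1' (value 1) x 2^3 = 8
  Digit '0' (value 0) x 2^2 = 0
  Digit '0' (value 0) x 2^1 = 0
  Digit '1' (value 1) x 2^0 = 1
Sum = 5433

5433


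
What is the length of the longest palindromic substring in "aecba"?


Input: "aecba"
Checking substrings for palindromes:
  No multi-char palindromic substrings found
Longest palindromic substring: "a" with length 1

1


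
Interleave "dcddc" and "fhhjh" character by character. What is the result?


Interleaving "dcddc" and "fhhjh":
  Position 0: 'd' from first, 'f' from second => "df"
  Position 1: 'c' from first, 'h' from second => "ch"
  Position 2: 'd' from first, 'h' from second => "dh"
  Position 3: 'd' from first, 'j' from second => "dj"
  Position 4: 'c' from first, 'h' from second => "ch"
Result: dfchdhdjch

dfchdhdjch


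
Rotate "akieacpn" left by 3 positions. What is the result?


Input: "akieacpn", rotate left by 3
First 3 characters: "aki"
Remaining characters: "eacpn"
Concatenate remaining + first: "eacpn" + "aki" = "eacpnaki"

eacpnaki


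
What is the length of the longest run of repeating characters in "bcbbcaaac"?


Input: "bcbbcaaac"
Scanning for longest run:
  Position 1 ('c'): new char, reset run to 1
  Position 2 ('b'): new char, reset run to 1
  Position 3 ('b'): continues run of 'b', length=2
  Position 4 ('c'): new char, reset run to 1
  Position 5 ('a'): new char, reset run to 1
  Position 6 ('a'): continues run of 'a', length=2
  Position 7 ('a'): continues run of 'a', length=3
  Position 8 ('c'): new char, reset run to 1
Longest run: 'a' with length 3

3


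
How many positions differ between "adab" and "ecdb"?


Comparing "adab" and "ecdb" position by position:
  Position 0: 'a' vs 'e' => DIFFER
  Position 1: 'd' vs 'c' => DIFFER
  Position 2: 'a' vs 'd' => DIFFER
  Position 3: 'b' vs 'b' => same
Positions that differ: 3

3


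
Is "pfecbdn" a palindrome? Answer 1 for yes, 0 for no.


Input: pfecbdn
Reversed: ndbcefp
  Compare pos 0 ('p') with pos 6 ('n'): MISMATCH
  Compare pos 1 ('f') with pos 5 ('d'): MISMATCH
  Compare pos 2 ('e') with pos 4 ('b'): MISMATCH
Result: not a palindrome

0


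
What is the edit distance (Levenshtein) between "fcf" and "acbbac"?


Computing edit distance: "fcf" -> "acbbac"
DP table:
           a    c    b    b    a    c
      0    1    2    3    4    5    6
  f   1    1    2    3    4    5    6
  c   2    2    1    2    3    4    5
  f   3    3    2    2    3    4    5
Edit distance = dp[3][6] = 5

5


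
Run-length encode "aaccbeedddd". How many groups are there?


Input: aaccbeedddd
Scanning for consecutive runs:
  Group 1: 'a' x 2 (positions 0-1)
  Group 2: 'c' x 2 (positions 2-3)
  Group 3: 'b' x 1 (positions 4-4)
  Group 4: 'e' x 2 (positions 5-6)
  Group 5: 'd' x 4 (positions 7-10)
Total groups: 5

5


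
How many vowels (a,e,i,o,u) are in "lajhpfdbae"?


Input: lajhpfdbae
Checking each character:
  'l' at position 0: consonant
  'a' at position 1: vowel (running total: 1)
  'j' at position 2: consonant
  'h' at position 3: consonant
  'p' at position 4: consonant
  'f' at position 5: consonant
  'd' at position 6: consonant
  'b' at position 7: consonant
  'a' at position 8: vowel (running total: 2)
  'e' at position 9: vowel (running total: 3)
Total vowels: 3

3


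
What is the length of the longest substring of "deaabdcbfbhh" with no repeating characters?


Input: "deaabdcbfbhh"
Sliding window (track last position of each char):
  Position 0 ('d'): window [0,0] length 1 -- new best
  Position 1 ('e'): window [0,1] length 2 -- new best
  Position 2 ('a'): window [0,2] length 3 -- new best
  Position 3 ('a'): repeat (last at 2), move window start to 3
  Position 3 ('a'): window [3,3] length 1
  Position 4 ('b'): window [3,4] length 2
  Position 5 ('d'): window [3,5] length 3
  Position 6 ('c'): window [3,6] length 4 -- new best
  Position 7 ('b'): repeat (last at 4), move window start to 5
  Position 7 ('b'): window [5,7] length 3
  Position 8 ('f'): window [5,8] length 4
  Position 9 ('b'): repeat (last at 7), move window start to 8
  Position 9 ('b'): window [8,9] length 2
  Position 10 ('h'): window [8,10] length 3
  Position 11 ('h'): repeat (last at 10), move window start to 11
  Position 11 ('h'): window [11,11] length 1
Longest substring with no repeats: "abdc" with length 4

4


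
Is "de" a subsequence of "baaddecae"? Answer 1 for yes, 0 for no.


Check if "de" is a subsequence of "baaddecae"
Greedy scan:
  Position 0 ('b'): no match needed
  Position 1 ('a'): no match needed
  Position 2 ('a'): no match needed
  Position 3 ('d'): matches sub[0] = 'd'
  Position 4 ('d'): no match needed
  Position 5 ('e'): matches sub[1] = 'e'
  Position 6 ('c'): no match needed
  Position 7 ('a'): no match needed
  Position 8 ('e'): no match needed
All 2 characters matched => is a subsequence

1


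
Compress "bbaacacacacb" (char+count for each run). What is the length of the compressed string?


Input: bbaacacacacb
Runs:
  'b' x 2 => "b2"
  'a' x 2 => "a2"
  'c' x 1 => "c1"
  'a' x 1 => "a1"
  'c' x 1 => "c1"
  'a' x 1 => "a1"
  'c' x 1 => "c1"
  'a' x 1 => "a1"
  'c' x 1 => "c1"
  'b' x 1 => "b1"
Compressed: "b2a2c1a1c1a1c1a1c1b1"
Compressed length: 20

20


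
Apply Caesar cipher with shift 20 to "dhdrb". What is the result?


Caesar cipher: shift "dhdrb" by 20
  'd' (pos 3) + 20 = pos 23 = 'x'
  'h' (pos 7) + 20 = pos 1 = 'b'
  'd' (pos 3) + 20 = pos 23 = 'x'
  'r' (pos 17) + 20 = pos 11 = 'l'
  'b' (pos 1) + 20 = pos 21 = 'v'
Result: xbxlv

xbxlv


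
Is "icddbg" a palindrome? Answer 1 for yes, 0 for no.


Input: icddbg
Reversed: gbddci
  Compare pos 0 ('i') with pos 5 ('g'): MISMATCH
  Compare pos 1 ('c') with pos 4 ('b'): MISMATCH
  Compare pos 2 ('d') with pos 3 ('d'): match
Result: not a palindrome

0


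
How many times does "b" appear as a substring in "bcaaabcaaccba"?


Searching for "b" in "bcaaabcaaccba"
Scanning each position:
  Position 0: "b" => MATCH
  Position 1: "c" => no
  Position 2: "a" => no
  Position 3: "a" => no
  Position 4: "a" => no
  Position 5: "b" => MATCH
  Position 6: "c" => no
  Position 7: "a" => no
  Position 8: "a" => no
  Position 9: "c" => no
  Position 10: "c" => no
  Position 11: "b" => MATCH
  Position 12: "a" => no
Total occurrences: 3

3


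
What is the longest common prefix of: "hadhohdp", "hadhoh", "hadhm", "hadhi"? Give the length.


Words: hadhohdp, hadhoh, hadhm, hadhi
  Position 0: all 'h' => match
  Position 1: all 'a' => match
  Position 2: all 'd' => match
  Position 3: all 'h' => match
  Position 4: ('o', 'o', 'm', 'i') => mismatch, stop
LCP = "hadh" (length 4)

4


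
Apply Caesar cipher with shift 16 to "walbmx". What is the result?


Caesar cipher: shift "walbmx" by 16
  'w' (pos 22) + 16 = pos 12 = 'm'
  'a' (pos 0) + 16 = pos 16 = 'q'
  'l' (pos 11) + 16 = pos 1 = 'b'
  'b' (pos 1) + 16 = pos 17 = 'r'
  'm' (pos 12) + 16 = pos 2 = 'c'
  'x' (pos 23) + 16 = pos 13 = 'n'
Result: mqbrcn

mqbrcn


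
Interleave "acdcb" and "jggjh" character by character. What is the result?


Interleaving "acdcb" and "jggjh":
  Position 0: 'a' from first, 'j' from second => "aj"
  Position 1: 'c' from first, 'g' from second => "cg"
  Position 2: 'd' from first, 'g' from second => "dg"
  Position 3: 'c' from first, 'j' from second => "cj"
  Position 4: 'b' from first, 'h' from second => "bh"
Result: ajcgdgcjbh

ajcgdgcjbh


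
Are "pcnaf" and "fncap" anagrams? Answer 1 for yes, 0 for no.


Strings: "pcnaf", "fncap"
Sorted first:  acfnp
Sorted second: acfnp
Sorted forms match => anagrams

1


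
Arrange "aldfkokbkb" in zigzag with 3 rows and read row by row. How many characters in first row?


Zigzag "aldfkokbkb" into 3 rows:
Placing characters:
  'a' => row 0
  'l' => row 1
  'd' => row 2
  'f' => row 1
  'k' => row 0
  'o' => row 1
  'k' => row 2
  'b' => row 1
  'k' => row 0
  'b' => row 1
Rows:
  Row 0: "akk"
  Row 1: "lfobb"
  Row 2: "dk"
First row length: 3

3


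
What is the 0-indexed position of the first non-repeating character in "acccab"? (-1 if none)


Input: acccab
Character frequencies:
  'a': 2
  'b': 1
  'c': 3
Scanning left to right for freq == 1:
  Position 0 ('a'): freq=2, skip
  Position 1 ('c'): freq=3, skip
  Position 2 ('c'): freq=3, skip
  Position 3 ('c'): freq=3, skip
  Position 4 ('a'): freq=2, skip
  Position 5 ('b'): unique! => answer = 5

5


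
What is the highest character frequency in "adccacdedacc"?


Input: adccacdedacc
Character counts:
  'a': 3
  'c': 5
  'd': 3
  'e': 1
Maximum frequency: 5

5


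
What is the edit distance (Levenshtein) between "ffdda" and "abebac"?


Computing edit distance: "ffdda" -> "abebac"
DP table:
           a    b    e    b    a    c
      0    1    2    3    4    5    6
  f   1    1    2    3    4    5    6
  f   2    2    2    3    4    5    6
  d   3    3    3    3    4    5    6
  d   4    4    4    4    4    5    6
  a   5    4    5    5    5    4    5
Edit distance = dp[5][6] = 5

5


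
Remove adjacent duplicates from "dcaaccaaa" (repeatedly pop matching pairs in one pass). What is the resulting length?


Input: dcaaccaaa
Stack-based adjacent duplicate removal:
  Read 'd': push. Stack: d
  Read 'c': push. Stack: dc
  Read 'a': push. Stack: dca
  Read 'a': matches stack top 'a' => pop. Stack: dc
  Read 'c': matches stack top 'c' => pop. Stack: d
  Read 'c': push. Stack: dc
  Read 'a': push. Stack: dca
  Read 'a': matches stack top 'a' => pop. Stack: dc
  Read 'a': push. Stack: dca
Final stack: "dca" (length 3)

3


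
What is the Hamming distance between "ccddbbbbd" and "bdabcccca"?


Comparing "ccddbbbbd" and "bdabcccca" position by position:
  Position 0: 'c' vs 'b' => differ
  Position 1: 'c' vs 'd' => differ
  Position 2: 'd' vs 'a' => differ
  Position 3: 'd' vs 'b' => differ
  Position 4: 'b' vs 'c' => differ
  Position 5: 'b' vs 'c' => differ
  Position 6: 'b' vs 'c' => differ
  Position 7: 'b' vs 'c' => differ
  Position 8: 'd' vs 'a' => differ
Total differences (Hamming distance): 9

9


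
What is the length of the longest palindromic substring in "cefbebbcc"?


Input: "cefbebbcc"
Checking substrings for palindromes:
  [3:6] "beb" (len 3) => palindrome
  [5:7] "bb" (len 2) => palindrome
  [7:9] "cc" (len 2) => palindrome
Longest palindromic substring: "beb" with length 3

3


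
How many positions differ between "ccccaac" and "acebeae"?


Comparing "ccccaac" and "acebeae" position by position:
  Position 0: 'c' vs 'a' => DIFFER
  Position 1: 'c' vs 'c' => same
  Position 2: 'c' vs 'e' => DIFFER
  Position 3: 'c' vs 'b' => DIFFER
  Position 4: 'a' vs 'e' => DIFFER
  Position 5: 'a' vs 'a' => same
  Position 6: 'c' vs 'e' => DIFFER
Positions that differ: 5

5


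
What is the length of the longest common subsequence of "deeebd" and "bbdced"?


LCS of "deeebd" and "bbdced"
DP table:
           b    b    d    c    e    d
      0    0    0    0    0    0    0
  d   0    0    0    1    1    1    1
  e   0    0    0    1    1    2    2
  e   0    0    0    1    1    2    2
  e   0    0    0    1    1    2    2
  b   0    1    1    1    1    2    2
  d   0    1    1    2    2    2    3
LCS length = dp[6][6] = 3

3


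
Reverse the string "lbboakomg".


Input: lbboakomg
Reading characters right to left:
  Position 8: 'g'
  Position 7: 'm'
  Position 6: 'o'
  Position 5: 'k'
  Position 4: 'a'
  Position 3: 'o'
  Position 2: 'b'
  Position 1: 'b'
  Position 0: 'l'
Reversed: gmokaobbl

gmokaobbl


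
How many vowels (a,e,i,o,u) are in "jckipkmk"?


Input: jckipkmk
Checking each character:
  'j' at position 0: consonant
  'c' at position 1: consonant
  'k' at position 2: consonant
  'i' at position 3: vowel (running total: 1)
  'p' at position 4: consonant
  'k' at position 5: consonant
  'm' at position 6: consonant
  'k' at position 7: consonant
Total vowels: 1

1


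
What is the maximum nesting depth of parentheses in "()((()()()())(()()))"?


Input: "()((()()()())(()()))"
Tracking depth:
  Position 0 '(': depth becomes 1
  Position 1 ')': depth becomes 0
  Position 2 '(': depth becomes 1
  Position 3 '(': depth becomes 2
  Position 4 '(': depth becomes 3
  Position 5 ')': depth becomes 2
  Position 6 '(': depth becomes 3
  Position 7 ')': depth becomes 2
  Position 8 '(': depth becomes 3
  Position 9 ')': depth becomes 2
  Position 10 '(': depth becomes 3
  Position 11 ')': depth becomes 2
  Position 12 ')': depth becomes 1
  Position 13 '(': depth becomes 2
  Position 14 '(': depth becomes 3
  Position 15 ')': depth becomes 2
  Position 16 '(': depth becomes 3
  Position 17 ')': depth becomes 2
  Position 18 ')': depth becomes 1
  Position 19 ')': depth becomes 0
Maximum depth reached: 3

3


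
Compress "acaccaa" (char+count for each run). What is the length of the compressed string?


Input: acaccaa
Runs:
  'a' x 1 => "a1"
  'c' x 1 => "c1"
  'a' x 1 => "a1"
  'c' x 2 => "c2"
  'a' x 2 => "a2"
Compressed: "a1c1a1c2a2"
Compressed length: 10

10


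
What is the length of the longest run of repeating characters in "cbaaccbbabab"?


Input: "cbaaccbbabab"
Scanning for longest run:
  Position 1 ('b'): new char, reset run to 1
  Position 2 ('a'): new char, reset run to 1
  Position 3 ('a'): continues run of 'a', length=2
  Position 4 ('c'): new char, reset run to 1
  Position 5 ('c'): continues run of 'c', length=2
  Position 6 ('b'): new char, reset run to 1
  Position 7 ('b'): continues run of 'b', length=2
  Position 8 ('a'): new char, reset run to 1
  Position 9 ('b'): new char, reset run to 1
  Position 10 ('a'): new char, reset run to 1
  Position 11 ('b'): new char, reset run to 1
Longest run: 'a' with length 2

2


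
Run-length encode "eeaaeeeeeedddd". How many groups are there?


Input: eeaaeeeeeedddd
Scanning for consecutive runs:
  Group 1: 'e' x 2 (positions 0-1)
  Group 2: 'a' x 2 (positions 2-3)
  Group 3: 'e' x 6 (positions 4-9)
  Group 4: 'd' x 4 (positions 10-13)
Total groups: 4

4


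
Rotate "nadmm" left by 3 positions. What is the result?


Input: "nadmm", rotate left by 3
First 3 characters: "nad"
Remaining characters: "mm"
Concatenate remaining + first: "mm" + "nad" = "mmnad"

mmnad


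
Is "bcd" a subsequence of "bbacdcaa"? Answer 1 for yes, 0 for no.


Check if "bcd" is a subsequence of "bbacdcaa"
Greedy scan:
  Position 0 ('b'): matches sub[0] = 'b'
  Position 1 ('b'): no match needed
  Position 2 ('a'): no match needed
  Position 3 ('c'): matches sub[1] = 'c'
  Position 4 ('d'): matches sub[2] = 'd'
  Position 5 ('c'): no match needed
  Position 6 ('a'): no match needed
  Position 7 ('a'): no match needed
All 3 characters matched => is a subsequence

1


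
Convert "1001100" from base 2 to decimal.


Input: "1001100" in base 2
Positional expansion:
  Digit '1' (value 1) x 2^6 = 64
  Digit '0' (value 0) x 2^5 = 0
  Digit '0' (value 0) x 2^4 = 0
  Digit '1' (value 1) x 2^3 = 8
  Digit '1' (value 1) x 2^2 = 4
  Digit '0' (value 0) x 2^1 = 0
  Digit '0' (value 0) x 2^0 = 0
Sum = 76

76


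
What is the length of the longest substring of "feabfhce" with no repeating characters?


Input: "feabfhce"
Sliding window (track last position of each char):
  Position 0 ('f'): window [0,0] length 1 -- new best
  Position 1 ('e'): window [0,1] length 2 -- new best
  Position 2 ('a'): window [0,2] length 3 -- new best
  Position 3 ('b'): window [0,3] length 4 -- new best
  Position 4 ('f'): repeat (last at 0), move window start to 1
  Position 4 ('f'): window [1,4] length 4
  Position 5 ('h'): window [1,5] length 5 -- new best
  Position 6 ('c'): window [1,6] length 6 -- new best
  Position 7 ('e'): repeat (last at 1), move window start to 2
  Position 7 ('e'): window [2,7] length 6
Longest substring with no repeats: "eabfhc" with length 6

6


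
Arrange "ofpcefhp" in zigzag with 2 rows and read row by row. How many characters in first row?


Zigzag "ofpcefhp" into 2 rows:
Placing characters:
  'o' => row 0
  'f' => row 1
  'p' => row 0
  'c' => row 1
  'e' => row 0
  'f' => row 1
  'h' => row 0
  'p' => row 1
Rows:
  Row 0: "opeh"
  Row 1: "fcfp"
First row length: 4

4


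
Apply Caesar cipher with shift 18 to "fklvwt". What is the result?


Caesar cipher: shift "fklvwt" by 18
  'f' (pos 5) + 18 = pos 23 = 'x'
  'k' (pos 10) + 18 = pos 2 = 'c'
  'l' (pos 11) + 18 = pos 3 = 'd'
  'v' (pos 21) + 18 = pos 13 = 'n'
  'w' (pos 22) + 18 = pos 14 = 'o'
  't' (pos 19) + 18 = pos 11 = 'l'
Result: xcdnol

xcdnol


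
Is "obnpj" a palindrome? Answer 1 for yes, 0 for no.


Input: obnpj
Reversed: jpnbo
  Compare pos 0 ('o') with pos 4 ('j'): MISMATCH
  Compare pos 1 ('b') with pos 3 ('p'): MISMATCH
Result: not a palindrome

0


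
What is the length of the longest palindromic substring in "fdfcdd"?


Input: "fdfcdd"
Checking substrings for palindromes:
  [0:3] "fdf" (len 3) => palindrome
  [4:6] "dd" (len 2) => palindrome
Longest palindromic substring: "fdf" with length 3

3


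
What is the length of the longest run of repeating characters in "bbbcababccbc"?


Input: "bbbcababccbc"
Scanning for longest run:
  Position 1 ('b'): continues run of 'b', length=2
  Position 2 ('b'): continues run of 'b', length=3
  Position 3 ('c'): new char, reset run to 1
  Position 4 ('a'): new char, reset run to 1
  Position 5 ('b'): new char, reset run to 1
  Position 6 ('a'): new char, reset run to 1
  Position 7 ('b'): new char, reset run to 1
  Position 8 ('c'): new char, reset run to 1
  Position 9 ('c'): continues run of 'c', length=2
  Position 10 ('b'): new char, reset run to 1
  Position 11 ('c'): new char, reset run to 1
Longest run: 'b' with length 3

3


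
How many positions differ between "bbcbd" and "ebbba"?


Comparing "bbcbd" and "ebbba" position by position:
  Position 0: 'b' vs 'e' => DIFFER
  Position 1: 'b' vs 'b' => same
  Position 2: 'c' vs 'b' => DIFFER
  Position 3: 'b' vs 'b' => same
  Position 4: 'd' vs 'a' => DIFFER
Positions that differ: 3

3


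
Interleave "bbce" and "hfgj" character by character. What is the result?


Interleaving "bbce" and "hfgj":
  Position 0: 'b' from first, 'h' from second => "bh"
  Position 1: 'b' from first, 'f' from second => "bf"
  Position 2: 'c' from first, 'g' from second => "cg"
  Position 3: 'e' from first, 'j' from second => "ej"
Result: bhbfcgej

bhbfcgej


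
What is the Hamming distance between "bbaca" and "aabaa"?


Comparing "bbaca" and "aabaa" position by position:
  Position 0: 'b' vs 'a' => differ
  Position 1: 'b' vs 'a' => differ
  Position 2: 'a' vs 'b' => differ
  Position 3: 'c' vs 'a' => differ
  Position 4: 'a' vs 'a' => same
Total differences (Hamming distance): 4

4


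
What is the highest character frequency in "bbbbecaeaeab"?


Input: bbbbecaeaeab
Character counts:
  'a': 3
  'b': 5
  'c': 1
  'e': 3
Maximum frequency: 5

5


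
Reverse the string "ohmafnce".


Input: ohmafnce
Reading characters right to left:
  Position 7: 'e'
  Position 6: 'c'
  Position 5: 'n'
  Position 4: 'f'
  Position 3: 'a'
  Position 2: 'm'
  Position 1: 'h'
  Position 0: 'o'
Reversed: ecnfamho

ecnfamho
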